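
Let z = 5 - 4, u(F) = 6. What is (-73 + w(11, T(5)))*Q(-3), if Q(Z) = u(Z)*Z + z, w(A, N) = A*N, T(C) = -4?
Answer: 1989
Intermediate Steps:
z = 1
Q(Z) = 1 + 6*Z (Q(Z) = 6*Z + 1 = 1 + 6*Z)
(-73 + w(11, T(5)))*Q(-3) = (-73 + 11*(-4))*(1 + 6*(-3)) = (-73 - 44)*(1 - 18) = -117*(-17) = 1989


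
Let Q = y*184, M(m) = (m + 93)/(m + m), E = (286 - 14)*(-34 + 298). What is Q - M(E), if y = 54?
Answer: 475632225/47872 ≈ 9935.5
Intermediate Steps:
E = 71808 (E = 272*264 = 71808)
M(m) = (93 + m)/(2*m) (M(m) = (93 + m)/((2*m)) = (93 + m)*(1/(2*m)) = (93 + m)/(2*m))
Q = 9936 (Q = 54*184 = 9936)
Q - M(E) = 9936 - (93 + 71808)/(2*71808) = 9936 - 71901/(2*71808) = 9936 - 1*23967/47872 = 9936 - 23967/47872 = 475632225/47872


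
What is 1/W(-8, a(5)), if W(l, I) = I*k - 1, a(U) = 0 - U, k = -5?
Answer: 1/24 ≈ 0.041667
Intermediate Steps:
a(U) = -U
W(l, I) = -1 - 5*I (W(l, I) = I*(-5) - 1 = -5*I - 1 = -1 - 5*I)
1/W(-8, a(5)) = 1/(-1 - (-5)*5) = 1/(-1 - 5*(-5)) = 1/(-1 + 25) = 1/24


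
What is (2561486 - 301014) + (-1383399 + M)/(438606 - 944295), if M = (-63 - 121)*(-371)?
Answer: 1143097140343/505689 ≈ 2.2605e+6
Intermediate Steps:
M = 68264 (M = -184*(-371) = 68264)
(2561486 - 301014) + (-1383399 + M)/(438606 - 944295) = (2561486 - 301014) + (-1383399 + 68264)/(438606 - 944295) = 2260472 - 1315135/(-505689) = 2260472 - 1315135*(-1/505689) = 2260472 + 1315135/505689 = 1143097140343/505689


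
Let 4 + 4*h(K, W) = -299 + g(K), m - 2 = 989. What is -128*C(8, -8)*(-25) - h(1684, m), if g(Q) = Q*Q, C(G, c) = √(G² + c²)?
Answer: -2835553/4 + 25600*√2 ≈ -6.7268e+5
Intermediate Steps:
m = 991 (m = 2 + 989 = 991)
g(Q) = Q²
h(K, W) = -303/4 + K²/4 (h(K, W) = -1 + (-299 + K²)/4 = -1 + (-299/4 + K²/4) = -303/4 + K²/4)
-128*C(8, -8)*(-25) - h(1684, m) = -128*√(8² + (-8)²)*(-25) - (-303/4 + (¼)*1684²) = -128*√(64 + 64)*(-25) - (-303/4 + (¼)*2835856) = -1024*√2*(-25) - (-303/4 + 708964) = -1024*√2*(-25) - 1*2835553/4 = -1024*√2*(-25) - 2835553/4 = 25600*√2 - 2835553/4 = -2835553/4 + 25600*√2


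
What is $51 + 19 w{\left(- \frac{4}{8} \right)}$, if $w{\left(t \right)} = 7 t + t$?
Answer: $-25$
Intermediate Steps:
$w{\left(t \right)} = 8 t$
$51 + 19 w{\left(- \frac{4}{8} \right)} = 51 + 19 \cdot 8 \left(- \frac{4}{8}\right) = 51 + 19 \cdot 8 \left(\left(-4\right) \frac{1}{8}\right) = 51 + 19 \cdot 8 \left(- \frac{1}{2}\right) = 51 + 19 \left(-4\right) = 51 - 76 = -25$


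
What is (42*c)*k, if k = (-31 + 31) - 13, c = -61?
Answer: 33306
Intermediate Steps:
k = -13 (k = 0 - 13 = -13)
(42*c)*k = (42*(-61))*(-13) = -2562*(-13) = 33306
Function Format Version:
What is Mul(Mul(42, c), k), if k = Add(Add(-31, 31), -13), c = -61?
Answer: 33306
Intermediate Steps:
k = -13 (k = Add(0, -13) = -13)
Mul(Mul(42, c), k) = Mul(Mul(42, -61), -13) = Mul(-2562, -13) = 33306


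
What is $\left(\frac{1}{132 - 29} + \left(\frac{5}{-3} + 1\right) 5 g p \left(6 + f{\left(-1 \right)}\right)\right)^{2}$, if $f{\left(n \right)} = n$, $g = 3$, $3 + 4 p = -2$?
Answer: $\frac{165817129}{42436} \approx 3907.5$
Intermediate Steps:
$p = - \frac{5}{4}$ ($p = - \frac{3}{4} + \frac{1}{4} \left(-2\right) = - \frac{3}{4} - \frac{1}{2} = - \frac{5}{4} \approx -1.25$)
$\left(\frac{1}{132 - 29} + \left(\frac{5}{-3} + 1\right) 5 g p \left(6 + f{\left(-1 \right)}\right)\right)^{2} = \left(\frac{1}{132 - 29} + \left(\frac{5}{-3} + 1\right) 5 \cdot 3 \left(- \frac{5 \left(6 - 1\right)}{4}\right)\right)^{2} = \left(\frac{1}{103} + \left(5 \left(- \frac{1}{3}\right) + 1\right) 15 \left(\left(- \frac{5}{4}\right) 5\right)\right)^{2} = \left(\frac{1}{103} + \left(- \frac{5}{3} + 1\right) 15 \left(- \frac{25}{4}\right)\right)^{2} = \left(\frac{1}{103} + \left(- \frac{2}{3}\right) 15 \left(- \frac{25}{4}\right)\right)^{2} = \left(\frac{1}{103} - - \frac{125}{2}\right)^{2} = \left(\frac{1}{103} + \frac{125}{2}\right)^{2} = \left(\frac{12877}{206}\right)^{2} = \frac{165817129}{42436}$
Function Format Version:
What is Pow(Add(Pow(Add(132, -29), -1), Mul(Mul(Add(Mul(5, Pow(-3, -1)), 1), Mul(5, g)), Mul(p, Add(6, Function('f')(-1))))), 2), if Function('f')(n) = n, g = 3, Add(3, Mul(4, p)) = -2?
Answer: Rational(165817129, 42436) ≈ 3907.5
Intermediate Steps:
p = Rational(-5, 4) (p = Add(Rational(-3, 4), Mul(Rational(1, 4), -2)) = Add(Rational(-3, 4), Rational(-1, 2)) = Rational(-5, 4) ≈ -1.2500)
Pow(Add(Pow(Add(132, -29), -1), Mul(Mul(Add(Mul(5, Pow(-3, -1)), 1), Mul(5, g)), Mul(p, Add(6, Function('f')(-1))))), 2) = Pow(Add(Pow(Add(132, -29), -1), Mul(Mul(Add(Mul(5, Pow(-3, -1)), 1), Mul(5, 3)), Mul(Rational(-5, 4), Add(6, -1)))), 2) = Pow(Add(Pow(103, -1), Mul(Mul(Add(Mul(5, Rational(-1, 3)), 1), 15), Mul(Rational(-5, 4), 5))), 2) = Pow(Add(Rational(1, 103), Mul(Mul(Add(Rational(-5, 3), 1), 15), Rational(-25, 4))), 2) = Pow(Add(Rational(1, 103), Mul(Mul(Rational(-2, 3), 15), Rational(-25, 4))), 2) = Pow(Add(Rational(1, 103), Mul(-10, Rational(-25, 4))), 2) = Pow(Add(Rational(1, 103), Rational(125, 2)), 2) = Pow(Rational(12877, 206), 2) = Rational(165817129, 42436)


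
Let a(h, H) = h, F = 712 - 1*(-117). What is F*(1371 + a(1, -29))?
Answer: 1137388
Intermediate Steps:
F = 829 (F = 712 + 117 = 829)
F*(1371 + a(1, -29)) = 829*(1371 + 1) = 829*1372 = 1137388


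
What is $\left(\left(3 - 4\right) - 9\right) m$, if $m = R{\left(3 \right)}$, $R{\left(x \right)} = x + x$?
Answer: $-60$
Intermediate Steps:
$R{\left(x \right)} = 2 x$
$m = 6$ ($m = 2 \cdot 3 = 6$)
$\left(\left(3 - 4\right) - 9\right) m = \left(\left(3 - 4\right) - 9\right) 6 = \left(-1 - 9\right) 6 = \left(-10\right) 6 = -60$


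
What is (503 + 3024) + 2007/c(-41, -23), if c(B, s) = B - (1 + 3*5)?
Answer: 66344/19 ≈ 3491.8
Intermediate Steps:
c(B, s) = -16 + B (c(B, s) = B - (1 + 15) = B - 1*16 = B - 16 = -16 + B)
(503 + 3024) + 2007/c(-41, -23) = (503 + 3024) + 2007/(-16 - 41) = 3527 + 2007/(-57) = 3527 + 2007*(-1/57) = 3527 - 669/19 = 66344/19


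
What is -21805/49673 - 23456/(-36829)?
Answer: 2142447/10824893 ≈ 0.19792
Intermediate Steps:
-21805/49673 - 23456/(-36829) = -21805*1/49673 - 23456*(-1/36829) = -21805/49673 + 23456/36829 = 2142447/10824893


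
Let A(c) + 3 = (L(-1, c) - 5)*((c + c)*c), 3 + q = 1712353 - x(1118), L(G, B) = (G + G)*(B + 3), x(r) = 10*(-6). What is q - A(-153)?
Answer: -12098897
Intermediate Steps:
x(r) = -60
L(G, B) = 2*G*(3 + B) (L(G, B) = (2*G)*(3 + B) = 2*G*(3 + B))
q = 1712410 (q = -3 + (1712353 - 1*(-60)) = -3 + (1712353 + 60) = -3 + 1712413 = 1712410)
A(c) = -3 + 2*c²*(-11 - 2*c) (A(c) = -3 + (2*(-1)*(3 + c) - 5)*((c + c)*c) = -3 + ((-6 - 2*c) - 5)*((2*c)*c) = -3 + (-11 - 2*c)*(2*c²) = -3 + 2*c²*(-11 - 2*c))
q - A(-153) = 1712410 - (-3 - 22*(-153)² - 4*(-153)³) = 1712410 - (-3 - 22*23409 - 4*(-3581577)) = 1712410 - (-3 - 514998 + 14326308) = 1712410 - 1*13811307 = 1712410 - 13811307 = -12098897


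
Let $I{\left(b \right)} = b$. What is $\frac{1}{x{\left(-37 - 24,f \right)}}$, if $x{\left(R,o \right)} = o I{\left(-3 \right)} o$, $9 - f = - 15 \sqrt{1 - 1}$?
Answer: $- \frac{1}{243} \approx -0.0041152$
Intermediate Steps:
$f = 9$ ($f = 9 - - 15 \sqrt{1 - 1} = 9 - - 15 \sqrt{0} = 9 - \left(-15\right) 0 = 9 - 0 = 9 + 0 = 9$)
$x{\left(R,o \right)} = - 3 o^{2}$ ($x{\left(R,o \right)} = o \left(-3\right) o = - 3 o o = - 3 o^{2}$)
$\frac{1}{x{\left(-37 - 24,f \right)}} = \frac{1}{\left(-3\right) 9^{2}} = \frac{1}{\left(-3\right) 81} = \frac{1}{-243} = - \frac{1}{243}$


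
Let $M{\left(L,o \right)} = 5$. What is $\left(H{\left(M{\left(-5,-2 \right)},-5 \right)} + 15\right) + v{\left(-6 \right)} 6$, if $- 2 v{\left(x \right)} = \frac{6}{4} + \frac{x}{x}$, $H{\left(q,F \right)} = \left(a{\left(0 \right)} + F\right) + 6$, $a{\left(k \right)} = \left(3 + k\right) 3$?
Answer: $\frac{35}{2} \approx 17.5$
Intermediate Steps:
$a{\left(k \right)} = 9 + 3 k$
$H{\left(q,F \right)} = 15 + F$ ($H{\left(q,F \right)} = \left(\left(9 + 3 \cdot 0\right) + F\right) + 6 = \left(\left(9 + 0\right) + F\right) + 6 = \left(9 + F\right) + 6 = 15 + F$)
$v{\left(x \right)} = - \frac{5}{4}$ ($v{\left(x \right)} = - \frac{\frac{6}{4} + \frac{x}{x}}{2} = - \frac{6 \cdot \frac{1}{4} + 1}{2} = - \frac{\frac{3}{2} + 1}{2} = \left(- \frac{1}{2}\right) \frac{5}{2} = - \frac{5}{4}$)
$\left(H{\left(M{\left(-5,-2 \right)},-5 \right)} + 15\right) + v{\left(-6 \right)} 6 = \left(\left(15 - 5\right) + 15\right) - \frac{15}{2} = \left(10 + 15\right) - \frac{15}{2} = 25 - \frac{15}{2} = \frac{35}{2}$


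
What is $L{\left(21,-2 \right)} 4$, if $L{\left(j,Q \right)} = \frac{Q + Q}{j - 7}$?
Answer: $- \frac{8}{7} \approx -1.1429$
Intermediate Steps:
$L{\left(j,Q \right)} = \frac{2 Q}{-7 + j}$
$L{\left(21,-2 \right)} 4 = 2 \left(-2\right) \frac{1}{-7 + 21} \cdot 4 = 2 \left(-2\right) \frac{1}{14} \cdot 4 = \left(- \frac{2}{7}\right) 4 = - \frac{8}{7}$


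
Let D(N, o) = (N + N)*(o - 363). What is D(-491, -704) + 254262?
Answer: 1302056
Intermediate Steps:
D(N, o) = 2*N*(-363 + o) (D(N, o) = (2*N)*(-363 + o) = 2*N*(-363 + o))
D(-491, -704) + 254262 = 2*(-491)*(-363 - 704) + 254262 = 2*(-491)*(-1067) + 254262 = 1047794 + 254262 = 1302056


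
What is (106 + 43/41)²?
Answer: 19263321/1681 ≈ 11459.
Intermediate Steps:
(106 + 43/41)² = (4389/41)² = 19263321/1681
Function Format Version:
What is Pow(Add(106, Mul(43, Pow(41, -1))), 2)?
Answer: Rational(19263321, 1681) ≈ 11459.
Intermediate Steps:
Pow(Add(106, Mul(43, Pow(41, -1))), 2) = Pow(Add(106, Mul(43, Rational(1, 41))), 2) = Pow(Add(106, Rational(43, 41)), 2) = Pow(Rational(4389, 41), 2) = Rational(19263321, 1681)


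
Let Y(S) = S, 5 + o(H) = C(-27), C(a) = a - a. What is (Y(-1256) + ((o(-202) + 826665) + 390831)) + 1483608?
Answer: 2699843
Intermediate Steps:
C(a) = 0
o(H) = -5 (o(H) = -5 + 0 = -5)
(Y(-1256) + ((o(-202) + 826665) + 390831)) + 1483608 = (-1256 + ((-5 + 826665) + 390831)) + 1483608 = (-1256 + (826660 + 390831)) + 1483608 = (-1256 + 1217491) + 1483608 = 1216235 + 1483608 = 2699843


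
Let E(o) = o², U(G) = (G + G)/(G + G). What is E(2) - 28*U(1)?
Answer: -24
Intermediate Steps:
U(G) = 1 (U(G) = (2*G)/((2*G)) = (2*G)*(1/(2*G)) = 1)
E(2) - 28*U(1) = 2² - 28*1 = 4 - 28 = -24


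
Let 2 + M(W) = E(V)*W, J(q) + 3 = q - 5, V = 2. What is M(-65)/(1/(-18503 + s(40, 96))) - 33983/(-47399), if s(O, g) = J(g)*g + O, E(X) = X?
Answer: 62660564003/47399 ≈ 1.3220e+6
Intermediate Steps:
J(q) = -8 + q (J(q) = -3 + (q - 5) = -3 + (-5 + q) = -8 + q)
s(O, g) = O + g*(-8 + g) (s(O, g) = (-8 + g)*g + O = g*(-8 + g) + O = O + g*(-8 + g))
M(W) = -2 + 2*W
M(-65)/(1/(-18503 + s(40, 96))) - 33983/(-47399) = (-2 + 2*(-65))/(1/(-18503 + (40 + 96*(-8 + 96)))) - 33983/(-47399) = (-2 - 130)/(1/(-18503 + (40 + 96*88))) - 33983*(-1/47399) = -132/(1/(-18503 + (40 + 8448))) + 33983/47399 = -132/(1/(-18503 + 8488)) + 33983/47399 = -132/(1/(-10015)) + 33983/47399 = -132/(-1/10015) + 33983/47399 = -132*(-10015) + 33983/47399 = 1321980 + 33983/47399 = 62660564003/47399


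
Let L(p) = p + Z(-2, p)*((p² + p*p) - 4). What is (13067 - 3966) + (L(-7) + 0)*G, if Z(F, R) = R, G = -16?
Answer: 19741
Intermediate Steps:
L(p) = p + p*(-4 + 2*p²) (L(p) = p + p*((p² + p*p) - 4) = p + p*((p² + p²) - 4) = p + p*(2*p² - 4) = p + p*(-4 + 2*p²))
(13067 - 3966) + (L(-7) + 0)*G = (13067 - 3966) + (-7*(-3 + 2*(-7)²) + 0)*(-16) = 9101 + (-7*(-3 + 2*49) + 0)*(-16) = 9101 + (-7*(-3 + 98) + 0)*(-16) = 9101 + (-7*95 + 0)*(-16) = 9101 + (-665 + 0)*(-16) = 9101 - 665*(-16) = 9101 + 10640 = 19741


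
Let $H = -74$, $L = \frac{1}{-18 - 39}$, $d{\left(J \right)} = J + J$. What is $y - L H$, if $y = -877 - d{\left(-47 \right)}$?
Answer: $- \frac{44705}{57} \approx -784.3$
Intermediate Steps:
$d{\left(J \right)} = 2 J$
$L = - \frac{1}{57}$ ($L = \frac{1}{-57} = - \frac{1}{57} \approx -0.017544$)
$y = -783$ ($y = -877 - 2 \left(-47\right) = -877 - -94 = -877 + 94 = -783$)
$y - L H = -783 - \left(- \frac{1}{57}\right) \left(-74\right) = -783 - \frac{74}{57} = - \frac{44705}{57}$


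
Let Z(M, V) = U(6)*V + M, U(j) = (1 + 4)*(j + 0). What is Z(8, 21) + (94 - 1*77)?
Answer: 655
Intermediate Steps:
U(j) = 5*j
Z(M, V) = M + 30*V (Z(M, V) = (5*6)*V + M = 30*V + M = M + 30*V)
Z(8, 21) + (94 - 1*77) = (8 + 30*21) + (94 - 1*77) = (8 + 630) + (94 - 77) = 638 + 17 = 655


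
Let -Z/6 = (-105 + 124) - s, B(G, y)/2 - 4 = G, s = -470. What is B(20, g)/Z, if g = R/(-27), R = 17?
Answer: -8/489 ≈ -0.016360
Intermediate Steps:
g = -17/27 (g = 17/(-27) = 17*(-1/27) = -17/27 ≈ -0.62963)
B(G, y) = 8 + 2*G
Z = -2934 (Z = -6*((-105 + 124) - 1*(-470)) = -6*(19 + 470) = -6*489 = -2934)
B(20, g)/Z = (8 + 2*20)/(-2934) = (8 + 40)*(-1/2934) = 48*(-1/2934) = -8/489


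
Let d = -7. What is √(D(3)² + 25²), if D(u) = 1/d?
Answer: √30626/7 ≈ 25.000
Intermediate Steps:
D(u) = -⅐ (D(u) = 1/(-7) = -⅐)
√(D(3)² + 25²) = √((-⅐)² + 25²) = √(1/49 + 625) = √(30626/49) = √30626/7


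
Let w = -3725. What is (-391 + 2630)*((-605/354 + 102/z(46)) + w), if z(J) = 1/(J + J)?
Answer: 4484002759/354 ≈ 1.2667e+7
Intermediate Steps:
z(J) = 1/(2*J)
(-391 + 2630)*((-605/354 + 102/z(46)) + w) = (-391 + 2630)*((-605/354 + 102/(((1/2)/46))) - 3725) = 2239*((-605*1/354 + 102/(((1/2)*(1/46)))) - 3725) = 2239*((-605/354 + 102/(1/92)) - 3725) = 2239*((-605/354 + 102*92) - 3725) = 2239*((-605/354 + 9384) - 3725) = 2239*(3321331/354 - 3725) = 2239*(2002681/354) = 4484002759/354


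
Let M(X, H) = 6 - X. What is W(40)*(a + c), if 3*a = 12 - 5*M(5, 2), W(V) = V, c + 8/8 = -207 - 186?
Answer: -47000/3 ≈ -15667.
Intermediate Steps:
c = -394 (c = -1 + (-207 - 186) = -1 - 393 = -394)
a = 7/3 (a = (12 - 5*(6 - 1*5))/3 = (12 - 5*(6 - 5))/3 = (12 - 5*1)/3 = (12 - 5)/3 = (1/3)*7 = 7/3 ≈ 2.3333)
W(40)*(a + c) = 40*(7/3 - 394) = 40*(-1175/3) = -47000/3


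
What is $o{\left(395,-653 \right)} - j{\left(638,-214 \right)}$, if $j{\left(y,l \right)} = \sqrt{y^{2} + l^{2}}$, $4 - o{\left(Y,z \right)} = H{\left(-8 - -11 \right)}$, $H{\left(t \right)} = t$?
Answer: $1 - 2 \sqrt{113210} \approx -671.93$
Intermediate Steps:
$o{\left(Y,z \right)} = 1$ ($o{\left(Y,z \right)} = 4 - \left(-8 - -11\right) = 4 - \left(-8 + 11\right) = 4 - 3 = 1$)
$j{\left(y,l \right)} = \sqrt{l^{2} + y^{2}}$
$o{\left(395,-653 \right)} - j{\left(638,-214 \right)} = 1 - \sqrt{\left(-214\right)^{2} + 638^{2}} = 1 - \sqrt{45796 + 407044} = 1 - \sqrt{452840} = 1 - 2 \sqrt{113210}$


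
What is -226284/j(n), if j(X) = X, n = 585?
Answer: -75428/195 ≈ -386.81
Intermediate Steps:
-226284/j(n) = -226284/585 = -226284*1/585 = -75428/195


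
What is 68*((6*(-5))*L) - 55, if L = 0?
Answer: -55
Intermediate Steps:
68*((6*(-5))*L) - 55 = 68*((6*(-5))*0) - 55 = 68*(-30*0) - 55 = 68*0 - 55 = 0 - 55 = -55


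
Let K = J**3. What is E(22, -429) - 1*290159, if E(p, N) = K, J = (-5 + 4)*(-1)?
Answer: -290158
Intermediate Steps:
J = 1 (J = -1*(-1) = 1)
K = 1 (K = 1**3 = 1)
E(p, N) = 1
E(22, -429) - 1*290159 = 1 - 1*290159 = 1 - 290159 = -290158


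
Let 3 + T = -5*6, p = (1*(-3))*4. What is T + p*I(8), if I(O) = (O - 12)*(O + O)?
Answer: 735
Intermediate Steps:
p = -12 (p = -3*4 = -12)
T = -33 (T = -3 - 5*6 = -3 - 30 = -33)
I(O) = 2*O*(-12 + O) (I(O) = (-12 + O)*(2*O) = 2*O*(-12 + O))
T + p*I(8) = -33 - 24*8*(-12 + 8) = -33 - 24*8*(-4) = -33 - 12*(-64) = -33 + 768 = 735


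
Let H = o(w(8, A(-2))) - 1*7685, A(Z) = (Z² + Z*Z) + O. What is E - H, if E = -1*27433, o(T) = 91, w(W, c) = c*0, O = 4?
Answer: -19839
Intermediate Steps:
A(Z) = 4 + 2*Z² (A(Z) = (Z² + Z*Z) + 4 = (Z² + Z²) + 4 = 2*Z² + 4 = 4 + 2*Z²)
w(W, c) = 0
H = -7594 (H = 91 - 1*7685 = 91 - 7685 = -7594)
E = -27433
E - H = -27433 - 1*(-7594) = -27433 + 7594 = -19839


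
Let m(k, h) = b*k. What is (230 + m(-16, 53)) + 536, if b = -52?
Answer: 1598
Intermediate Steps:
m(k, h) = -52*k
(230 + m(-16, 53)) + 536 = (230 - 52*(-16)) + 536 = (230 + 832) + 536 = 1062 + 536 = 1598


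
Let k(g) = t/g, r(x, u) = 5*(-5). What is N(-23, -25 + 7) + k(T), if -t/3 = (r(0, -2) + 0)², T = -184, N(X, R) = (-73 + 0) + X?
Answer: -15789/184 ≈ -85.810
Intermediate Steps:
r(x, u) = -25
N(X, R) = -73 + X
t = -1875 (t = -3*(-25 + 0)² = -3*(-25)² = -3*625 = -1875)
k(g) = -1875/g
N(-23, -25 + 7) + k(T) = (-73 - 23) - 1875/(-184) = -96 - 1875*(-1/184) = -96 + 1875/184 = -15789/184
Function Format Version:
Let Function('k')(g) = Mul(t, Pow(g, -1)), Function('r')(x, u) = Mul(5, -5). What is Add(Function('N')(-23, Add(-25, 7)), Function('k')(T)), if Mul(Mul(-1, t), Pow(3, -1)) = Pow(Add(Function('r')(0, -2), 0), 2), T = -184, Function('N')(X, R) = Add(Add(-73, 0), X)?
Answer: Rational(-15789, 184) ≈ -85.810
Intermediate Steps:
Function('r')(x, u) = -25
Function('N')(X, R) = Add(-73, X)
t = -1875 (t = Mul(-3, Pow(Add(-25, 0), 2)) = Mul(-3, Pow(-25, 2)) = Mul(-3, 625) = -1875)
Function('k')(g) = Mul(-1875, Pow(g, -1))
Add(Function('N')(-23, Add(-25, 7)), Function('k')(T)) = Add(Add(-73, -23), Mul(-1875, Pow(-184, -1))) = Add(-96, Mul(-1875, Rational(-1, 184))) = Add(-96, Rational(1875, 184)) = Rational(-15789, 184)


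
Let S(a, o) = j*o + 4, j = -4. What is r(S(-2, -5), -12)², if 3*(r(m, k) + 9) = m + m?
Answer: 49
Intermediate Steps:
S(a, o) = 4 - 4*o (S(a, o) = -4*o + 4 = 4 - 4*o)
r(m, k) = -9 + 2*m/3 (r(m, k) = -9 + (m + m)/3 = -9 + (2*m)/3 = -9 + 2*m/3)
r(S(-2, -5), -12)² = (-9 + 2*(4 - 4*(-5))/3)² = (-9 + 2*(4 + 20)/3)² = (-9 + (⅔)*24)² = (-9 + 16)² = 7² = 49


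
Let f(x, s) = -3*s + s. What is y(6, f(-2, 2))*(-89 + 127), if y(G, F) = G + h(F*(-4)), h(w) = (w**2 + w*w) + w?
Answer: 20292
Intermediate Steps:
h(w) = w + 2*w**2 (h(w) = (w**2 + w**2) + w = 2*w**2 + w = w + 2*w**2)
f(x, s) = -2*s
y(G, F) = G - 4*F*(1 - 8*F) (y(G, F) = G + (F*(-4))*(1 + 2*(F*(-4))) = G + (-4*F)*(1 + 2*(-4*F)) = G + (-4*F)*(1 - 8*F) = G - 4*F*(1 - 8*F))
y(6, f(-2, 2))*(-89 + 127) = (6 + 4*(-2*2)*(-1 + 8*(-2*2)))*(-89 + 127) = (6 + 4*(-4)*(-1 + 8*(-4)))*38 = (6 + 4*(-4)*(-1 - 32))*38 = (6 + 4*(-4)*(-33))*38 = (6 + 528)*38 = 534*38 = 20292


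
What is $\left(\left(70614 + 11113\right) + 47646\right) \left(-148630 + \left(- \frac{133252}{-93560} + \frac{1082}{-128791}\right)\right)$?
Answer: $- \frac{57924424396795645181}{3012421490} \approx -1.9229 \cdot 10^{10}$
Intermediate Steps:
$\left(\left(70614 + 11113\right) + 47646\right) \left(-148630 + \left(- \frac{133252}{-93560} + \frac{1082}{-128791}\right)\right) = \left(81727 + 47646\right) \left(-148630 + \left(\left(-133252\right) \left(- \frac{1}{93560}\right) + 1082 \left(- \frac{1}{128791}\right)\right)\right) = 129373 \left(-148630 + \left(\frac{33313}{23390} - \frac{1082}{128791}\right)\right) = 129373 \left(-148630 + \frac{4265106603}{3012421490}\right) = 129373 \left(- \frac{447731940952097}{3012421490}\right) = - \frac{57924424396795645181}{3012421490}$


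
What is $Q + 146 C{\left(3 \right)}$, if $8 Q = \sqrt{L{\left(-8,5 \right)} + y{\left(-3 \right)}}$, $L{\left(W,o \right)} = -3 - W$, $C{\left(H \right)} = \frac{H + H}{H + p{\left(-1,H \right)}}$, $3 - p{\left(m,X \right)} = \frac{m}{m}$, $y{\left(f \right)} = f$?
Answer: $\frac{876}{5} + \frac{\sqrt{2}}{8} \approx 175.38$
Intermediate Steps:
$p{\left(m,X \right)} = 2$ ($p{\left(m,X \right)} = 3 - \frac{m}{m} = 3 - 1 = 2$)
$C{\left(H \right)} = \frac{2 H}{2 + H}$ ($C{\left(H \right)} = \frac{H + H}{H + 2} = \frac{2 H}{2 + H}$)
$Q = \frac{\sqrt{2}}{8}$ ($Q = \frac{\sqrt{\left(-3 - -8\right) - 3}}{8} = \frac{\sqrt{\left(-3 + 8\right) - 3}}{8} = \frac{\sqrt{5 - 3}}{8} = \frac{\sqrt{2}}{8} \approx 0.17678$)
$Q + 146 C{\left(3 \right)} = \frac{\sqrt{2}}{8} + 146 \cdot 2 \cdot 3 \frac{1}{2 + 3} = \frac{\sqrt{2}}{8} + 146 \cdot 2 \cdot 3 \cdot \frac{1}{5} = \frac{\sqrt{2}}{8} + 146 \cdot \frac{6}{5} = \frac{\sqrt{2}}{8} + \frac{876}{5} = \frac{876}{5} + \frac{\sqrt{2}}{8}$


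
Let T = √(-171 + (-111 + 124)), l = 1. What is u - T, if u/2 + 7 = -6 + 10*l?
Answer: -6 - I*√158 ≈ -6.0 - 12.57*I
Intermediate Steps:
T = I*√158 (T = √(-171 + 13) = √(-158) = I*√158 ≈ 12.57*I)
u = -6 (u = -14 + 2*(-6 + 10*1) = -14 + 2*(-6 + 10) = -14 + 2*4 = -14 + 8 = -6)
u - T = -6 - I*√158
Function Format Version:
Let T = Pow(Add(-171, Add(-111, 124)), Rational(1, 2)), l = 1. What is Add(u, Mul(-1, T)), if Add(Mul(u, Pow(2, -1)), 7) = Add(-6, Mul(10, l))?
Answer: Add(-6, Mul(-1, I, Pow(158, Rational(1, 2)))) ≈ Add(-6.0000, Mul(-12.570, I))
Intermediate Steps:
T = Mul(I, Pow(158, Rational(1, 2))) (T = Pow(Add(-171, 13), Rational(1, 2)) = Pow(-158, Rational(1, 2)) = Mul(I, Pow(158, Rational(1, 2))) ≈ Mul(12.570, I))
u = -6 (u = Add(-14, Mul(2, Add(-6, Mul(10, 1)))) = Add(-14, Mul(2, Add(-6, 10))) = Add(-14, Mul(2, 4)) = Add(-14, 8) = -6)
Add(u, Mul(-1, T)) = Add(-6, Mul(-1, Mul(I, Pow(158, Rational(1, 2))))) = Add(-6, Mul(-1, I, Pow(158, Rational(1, 2))))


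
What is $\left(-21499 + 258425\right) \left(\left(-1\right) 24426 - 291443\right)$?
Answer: $-74837578694$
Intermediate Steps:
$\left(-21499 + 258425\right) \left(\left(-1\right) 24426 - 291443\right) = 236926 \left(-24426 - 291443\right) = 236926 \left(-315869\right) = -74837578694$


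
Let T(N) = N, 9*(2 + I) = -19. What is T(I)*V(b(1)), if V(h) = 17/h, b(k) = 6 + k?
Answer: -629/63 ≈ -9.9841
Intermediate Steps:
I = -37/9 (I = -2 + (⅑)*(-19) = -2 - 19/9 = -37/9 ≈ -4.1111)
T(I)*V(b(1)) = -629/(9*(6 + 1)) = -629/(9*7) = -37/9*17/7 = -629/63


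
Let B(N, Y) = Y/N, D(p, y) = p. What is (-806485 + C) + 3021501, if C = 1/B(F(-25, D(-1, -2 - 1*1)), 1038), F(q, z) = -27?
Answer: 766395527/346 ≈ 2.2150e+6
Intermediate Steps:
C = -9/346 (C = 1/(1038/(-27)) = 1/(1038*(-1/27)) = 1/(-346/9) = -9/346 ≈ -0.026012)
(-806485 + C) + 3021501 = (-806485 - 9/346) + 3021501 = -279043819/346 + 3021501 = 766395527/346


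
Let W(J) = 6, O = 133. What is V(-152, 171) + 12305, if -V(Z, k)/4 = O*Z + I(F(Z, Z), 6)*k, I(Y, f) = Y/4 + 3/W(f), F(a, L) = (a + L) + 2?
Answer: 144469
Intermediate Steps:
F(a, L) = 2 + L + a (F(a, L) = (L + a) + 2 = 2 + L + a)
I(Y, f) = ½ + Y/4 (I(Y, f) = Y/4 + 3/6 = Y*(¼) + 3*(⅙) = Y/4 + ½ = ½ + Y/4)
V(Z, k) = -532*Z - 4*k*(1 + Z/2) (V(Z, k) = -4*(133*Z + (½ + (2 + Z + Z)/4)*k) = -4*(133*Z + (½ + (2 + 2*Z)/4)*k) = -4*(133*Z + (½ + (½ + Z/2))*k) = -4*(133*Z + (1 + Z/2)*k) = -4*(133*Z + k*(1 + Z/2)) = -532*Z - 4*k*(1 + Z/2))
V(-152, 171) + 12305 = (-532*(-152) - 2*171*(2 - 152)) + 12305 = (80864 - 2*171*(-150)) + 12305 = (80864 + 51300) + 12305 = 132164 + 12305 = 144469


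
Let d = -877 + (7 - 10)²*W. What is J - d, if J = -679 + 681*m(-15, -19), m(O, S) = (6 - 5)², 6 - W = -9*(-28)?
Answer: 3093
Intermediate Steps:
W = -246 (W = 6 - (-9)*(-28) = 6 - 1*252 = 6 - 252 = -246)
m(O, S) = 1 (m(O, S) = 1² = 1)
J = 2 (J = -679 + 681*1 = -679 + 681 = 2)
d = -3091 (d = -877 + (7 - 10)²*(-246) = -877 + (-3)²*(-246) = -877 + 9*(-246) = -877 - 2214 = -3091)
J - d = 2 - 1*(-3091) = 2 + 3091 = 3093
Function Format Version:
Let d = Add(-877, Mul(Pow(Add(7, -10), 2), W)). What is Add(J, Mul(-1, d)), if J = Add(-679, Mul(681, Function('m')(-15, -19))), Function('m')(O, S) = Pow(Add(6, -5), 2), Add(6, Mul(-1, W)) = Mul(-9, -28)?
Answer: 3093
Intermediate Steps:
W = -246 (W = Add(6, Mul(-1, Mul(-9, -28))) = Add(6, Mul(-1, 252)) = Add(6, -252) = -246)
Function('m')(O, S) = 1 (Function('m')(O, S) = Pow(1, 2) = 1)
J = 2 (J = Add(-679, Mul(681, 1)) = Add(-679, 681) = 2)
d = -3091 (d = Add(-877, Mul(Pow(Add(7, -10), 2), -246)) = Add(-877, Mul(Pow(-3, 2), -246)) = Add(-877, Mul(9, -246)) = Add(-877, -2214) = -3091)
Add(J, Mul(-1, d)) = Add(2, Mul(-1, -3091)) = Add(2, 3091) = 3093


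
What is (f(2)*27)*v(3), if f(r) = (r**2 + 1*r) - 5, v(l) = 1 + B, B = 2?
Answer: 81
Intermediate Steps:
v(l) = 3 (v(l) = 1 + 2 = 3)
f(r) = -5 + r + r**2 (f(r) = (r**2 + r) - 5 = (r + r**2) - 5 = -5 + r + r**2)
(f(2)*27)*v(3) = ((-5 + 2 + 2**2)*27)*3 = ((-5 + 2 + 4)*27)*3 = (1*27)*3 = 27*3 = 81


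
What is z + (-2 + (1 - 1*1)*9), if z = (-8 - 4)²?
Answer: 142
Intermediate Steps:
z = 144 (z = (-12)² = 144)
z + (-2 + (1 - 1*1)*9) = 144 + (-2 + (1 - 1*1)*9) = 144 + (-2 + (1 - 1)*9) = 144 + (-2 + 0*9) = 144 + (-2 + 0) = 144 - 2 = 142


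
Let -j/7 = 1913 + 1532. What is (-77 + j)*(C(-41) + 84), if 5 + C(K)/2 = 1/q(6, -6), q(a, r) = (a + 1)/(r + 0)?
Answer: -1748736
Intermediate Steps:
j = -24115 (j = -7*(1913 + 1532) = -7*3445 = -24115)
q(a, r) = (1 + a)/r
C(K) = -82/7 (C(K) = -10 + 2/(((1 + 6)/(-6))) = -10 + 2/((-⅙*7)) = -10 + 2/(-7/6) = -10 + 2*(-6/7) = -10 - 12/7 = -82/7)
(-77 + j)*(C(-41) + 84) = (-77 - 24115)*(-82/7 + 84) = -24192*506/7 = -1748736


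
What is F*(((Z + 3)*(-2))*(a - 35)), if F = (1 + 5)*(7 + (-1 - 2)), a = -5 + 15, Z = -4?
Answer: -1200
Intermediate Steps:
a = 10
F = 24 (F = 6*(7 - 3) = 6*4 = 24)
F*(((Z + 3)*(-2))*(a - 35)) = 24*(((-4 + 3)*(-2))*(10 - 35)) = 24*(-1*(-2)*(-25)) = 24*(2*(-25)) = 24*(-50) = -1200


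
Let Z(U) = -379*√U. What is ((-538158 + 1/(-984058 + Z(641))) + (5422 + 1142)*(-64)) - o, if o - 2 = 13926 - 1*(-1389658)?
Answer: -2286917885076072778/968278073483 + 379*√641/968278073483 ≈ -2.3618e+6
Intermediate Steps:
o = 1403586 (o = 2 + (13926 - 1*(-1389658)) = 2 + (13926 + 1389658) = 2 + 1403584 = 1403586)
((-538158 + 1/(-984058 + Z(641))) + (5422 + 1142)*(-64)) - o = ((-538158 + 1/(-984058 - 379*√641)) + (5422 + 1142)*(-64)) - 1*1403586 = ((-538158 + 1/(-984058 - 379*√641)) + 6564*(-64)) - 1403586 = ((-538158 + 1/(-984058 - 379*√641)) - 420096) - 1403586 = (-958254 + 1/(-984058 - 379*√641)) - 1403586 = -2361840 + 1/(-984058 - 379*√641)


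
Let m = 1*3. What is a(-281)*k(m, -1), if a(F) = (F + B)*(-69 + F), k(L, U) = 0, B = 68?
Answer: 0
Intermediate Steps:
m = 3
a(F) = (-69 + F)*(68 + F) (a(F) = (F + 68)*(-69 + F) = (68 + F)*(-69 + F) = (-69 + F)*(68 + F))
a(-281)*k(m, -1) = (-4692 + (-281)**2 - 1*(-281))*0 = (-4692 + 78961 + 281)*0 = 74550*0 = 0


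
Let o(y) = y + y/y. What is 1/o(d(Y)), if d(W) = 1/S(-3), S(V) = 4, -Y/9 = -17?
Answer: ⅘ ≈ 0.80000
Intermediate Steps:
Y = 153 (Y = -9*(-17) = 153)
d(W) = ¼ (d(W) = 1/4 = ¼)
o(y) = 1 + y (o(y) = y + 1 = 1 + y)
1/o(d(Y)) = 1/(1 + ¼) = 1/(5/4) = ⅘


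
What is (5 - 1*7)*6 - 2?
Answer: -14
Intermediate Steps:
(5 - 1*7)*6 - 2 = (5 - 7)*6 - 2 = -2*6 - 2 = -12 - 2 = -14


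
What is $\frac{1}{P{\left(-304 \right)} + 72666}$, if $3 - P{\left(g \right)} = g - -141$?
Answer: $\frac{1}{72832} \approx 1.373 \cdot 10^{-5}$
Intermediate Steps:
$P{\left(g \right)} = -138 - g$ ($P{\left(g \right)} = 3 - \left(g - -141\right) = 3 - \left(g + 141\right) = 3 - \left(141 + g\right) = -138 - g$)
$\frac{1}{P{\left(-304 \right)} + 72666} = \frac{1}{\left(-138 - -304\right) + 72666} = \frac{1}{\left(-138 + 304\right) + 72666} = \frac{1}{166 + 72666} = \frac{1}{72832}$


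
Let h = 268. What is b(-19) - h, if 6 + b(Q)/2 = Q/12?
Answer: -1699/6 ≈ -283.17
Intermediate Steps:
b(Q) = -12 + Q/6 (b(Q) = -12 + 2*(Q/12) = -12 + Q/6)
b(-19) - h = (-12 + (⅙)*(-19)) - 1*268 = (-12 - 19/6) - 268 = -91/6 - 268 = -1699/6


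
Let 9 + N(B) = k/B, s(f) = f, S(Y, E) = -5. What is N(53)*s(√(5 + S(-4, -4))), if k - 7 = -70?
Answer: 0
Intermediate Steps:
k = -63 (k = 7 - 70 = -63)
N(B) = -9 - 63/B
N(53)*s(√(5 + S(-4, -4))) = (-9 - 63/53)*√(5 - 5) = (-9 - 63*1/53)*√0 = (-9 - 63/53)*0 = -540/53*0 = 0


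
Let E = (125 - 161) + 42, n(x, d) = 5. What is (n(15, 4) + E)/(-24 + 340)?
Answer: 11/316 ≈ 0.034810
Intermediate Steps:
E = 6 (E = -36 + 42 = 6)
(n(15, 4) + E)/(-24 + 340) = (5 + 6)/(-24 + 340) = 11/316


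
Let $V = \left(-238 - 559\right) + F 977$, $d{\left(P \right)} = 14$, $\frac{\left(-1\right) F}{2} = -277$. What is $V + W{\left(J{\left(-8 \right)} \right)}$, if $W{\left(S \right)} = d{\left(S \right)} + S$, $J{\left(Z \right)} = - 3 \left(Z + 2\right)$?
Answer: $540493$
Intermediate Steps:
$F = 554$ ($F = \left(-2\right) \left(-277\right) = 554$)
$J{\left(Z \right)} = -6 - 3 Z$ ($J{\left(Z \right)} = - 3 \left(2 + Z\right) = -6 - 3 Z$)
$W{\left(S \right)} = 14 + S$
$V = 540461$ ($V = \left(-238 - 559\right) + 554 \cdot 977 = -797 + 541258 = 540461$)
$V + W{\left(J{\left(-8 \right)} \right)} = 540461 + \left(14 - -18\right) = 540461 + \left(14 + \left(-6 + 24\right)\right) = 540461 + \left(14 + 18\right) = 540461 + 32 = 540493$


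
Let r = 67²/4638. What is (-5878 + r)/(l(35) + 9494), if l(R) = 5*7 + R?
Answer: -27257675/44357832 ≈ -0.61450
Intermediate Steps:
l(R) = 35 + R
r = 4489/4638 (r = 4489*(1/4638) = 4489/4638 ≈ 0.96787)
(-5878 + r)/(l(35) + 9494) = (-5878 + 4489/4638)/((35 + 35) + 9494) = -27257675/(4638*(70 + 9494)) = -27257675/4638/9564 = -27257675/4638*1/9564 = -27257675/44357832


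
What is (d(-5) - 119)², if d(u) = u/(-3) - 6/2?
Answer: 130321/9 ≈ 14480.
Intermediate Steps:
d(u) = -3 - u/3 (d(u) = u*(-⅓) - 6*½ = -u/3 - 3 = -3 - u/3)
(d(-5) - 119)² = ((-3 - ⅓*(-5)) - 119)² = ((-3 + 5/3) - 119)² = (-4/3 - 119)² = (-361/3)² = 130321/9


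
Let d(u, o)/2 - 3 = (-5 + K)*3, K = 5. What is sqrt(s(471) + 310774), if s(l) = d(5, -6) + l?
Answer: sqrt(311251) ≈ 557.90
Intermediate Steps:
d(u, o) = 6 (d(u, o) = 6 + 2*((-5 + 5)*3) = 6 + 2*(0*3) = 6 + 2*0 = 6 + 0 = 6)
s(l) = 6 + l
sqrt(s(471) + 310774) = sqrt((6 + 471) + 310774) = sqrt(477 + 310774) = sqrt(311251)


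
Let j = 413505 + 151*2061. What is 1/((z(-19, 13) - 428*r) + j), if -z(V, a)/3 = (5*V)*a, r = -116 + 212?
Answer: 1/687333 ≈ 1.4549e-6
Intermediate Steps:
r = 96
z(V, a) = -15*V*a (z(V, a) = -3*5*V*a = -15*V*a)
j = 724716 (j = 413505 + 311211 = 724716)
1/((z(-19, 13) - 428*r) + j) = 1/((-15*(-19)*13 - 428*96) + 724716) = 1/((3705 - 41088) + 724716) = 1/(-37383 + 724716) = 1/687333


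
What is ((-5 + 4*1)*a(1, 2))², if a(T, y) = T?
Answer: 1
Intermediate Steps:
((-5 + 4*1)*a(1, 2))² = ((-5 + 4*1)*1)² = ((-5 + 4)*1)² = (-1*1)² = (-1)² = 1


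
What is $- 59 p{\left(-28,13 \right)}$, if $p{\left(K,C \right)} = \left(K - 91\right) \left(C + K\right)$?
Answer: $-105315$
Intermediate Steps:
$p{\left(K,C \right)} = \left(-91 + K\right) \left(C + K\right)$
$- 59 p{\left(-28,13 \right)} = - 59 \left(\left(-28\right)^{2} - 1183 - -2548 + 13 \left(-28\right)\right) = - 59 \left(784 - 1183 + 2548 - 364\right) = \left(-59\right) 1785 = -105315$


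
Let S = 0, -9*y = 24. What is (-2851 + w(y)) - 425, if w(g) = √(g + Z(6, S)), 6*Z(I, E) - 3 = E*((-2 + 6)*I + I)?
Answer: -3276 + I*√78/6 ≈ -3276.0 + 1.472*I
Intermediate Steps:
y = -8/3 (y = -⅑*24 = -8/3 ≈ -2.6667)
Z(I, E) = ½ + 5*E*I/6 (Z(I, E) = ½ + (E*((-2 + 6)*I + I))/6 = ½ + (E*(4*I + I))/6 = ½ + (E*(5*I))/6 = ½ + (5*E*I)/6 = ½ + 5*E*I/6)
w(g) = √(½ + g) (w(g) = √(g + (½ + (⅚)*0*6)) = √(g + (½ + 0)) = √(g + ½) = √(½ + g))
(-2851 + w(y)) - 425 = (-2851 + √(2 + 4*(-8/3))/2) - 425 = (-2851 + √(2 - 32/3)/2) - 425 = (-2851 + √(-26/3)/2) - 425 = (-2851 + (I*√78/3)/2) - 425 = (-2851 + I*√78/6) - 425 = -3276 + I*√78/6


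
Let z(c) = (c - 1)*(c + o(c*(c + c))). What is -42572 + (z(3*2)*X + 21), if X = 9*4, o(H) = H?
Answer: -28511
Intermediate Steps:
X = 36
z(c) = (-1 + c)*(c + 2*c**2) (z(c) = (c - 1)*(c + c*(c + c)) = (-1 + c)*(c + c*(2*c)) = (-1 + c)*(c + 2*c**2))
-42572 + (z(3*2)*X + 21) = -42572 + (((3*2)*(-1 - 3*2 + 2*(3*2)**2))*36 + 21) = -42572 + ((6*(-1 - 1*6 + 2*6**2))*36 + 21) = -42572 + ((6*(-1 - 6 + 2*36))*36 + 21) = -42572 + ((6*(-1 - 6 + 72))*36 + 21) = -42572 + ((6*65)*36 + 21) = -42572 + (390*36 + 21) = -42572 + (14040 + 21) = -42572 + 14061 = -28511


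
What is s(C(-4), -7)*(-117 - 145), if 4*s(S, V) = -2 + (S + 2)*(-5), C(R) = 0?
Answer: 786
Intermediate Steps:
s(S, V) = -3 - 5*S/4 (s(S, V) = (-2 + (S + 2)*(-5))/4 = (-2 + (2 + S)*(-5))/4 = (-2 + (-10 - 5*S))/4 = (-12 - 5*S)/4 = -3 - 5*S/4)
s(C(-4), -7)*(-117 - 145) = (-3 - 5/4*0)*(-117 - 145) = (-3 + 0)*(-262) = -3*(-262) = 786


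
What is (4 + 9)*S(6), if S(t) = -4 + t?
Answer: 26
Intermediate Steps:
(4 + 9)*S(6) = (4 + 9)*(-4 + 6) = 13*2 = 26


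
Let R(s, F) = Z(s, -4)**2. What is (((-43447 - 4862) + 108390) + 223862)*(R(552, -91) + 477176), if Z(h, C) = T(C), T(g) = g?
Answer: 135495328056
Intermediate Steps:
Z(h, C) = C
R(s, F) = 16 (R(s, F) = (-4)**2 = 16)
(((-43447 - 4862) + 108390) + 223862)*(R(552, -91) + 477176) = (((-43447 - 4862) + 108390) + 223862)*(16 + 477176) = ((-48309 + 108390) + 223862)*477192 = (60081 + 223862)*477192 = 283943*477192 = 135495328056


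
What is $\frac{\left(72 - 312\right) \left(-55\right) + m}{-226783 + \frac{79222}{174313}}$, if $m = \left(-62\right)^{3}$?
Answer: $\frac{39242737064}{39531145857} \approx 0.9927$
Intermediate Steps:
$m = -238328$
$\frac{\left(72 - 312\right) \left(-55\right) + m}{-226783 + \frac{79222}{174313}} = \frac{\left(72 - 312\right) \left(-55\right) - 238328}{-226783 + \frac{79222}{174313}} = \frac{\left(-240\right) \left(-55\right) - 238328}{-226783 + 79222 \cdot \frac{1}{174313}} = \frac{13200 - 238328}{-226783 + \frac{79222}{174313}} = - \frac{225128}{- \frac{39531145857}{174313}} = \left(-225128\right) \left(- \frac{174313}{39531145857}\right) = \frac{39242737064}{39531145857}$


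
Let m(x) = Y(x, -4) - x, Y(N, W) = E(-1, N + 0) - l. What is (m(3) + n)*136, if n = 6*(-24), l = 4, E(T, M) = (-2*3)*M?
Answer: -22984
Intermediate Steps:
E(T, M) = -6*M
Y(N, W) = -4 - 6*N (Y(N, W) = -6*(N + 0) - 1*4 = -6*N - 4 = -4 - 6*N)
n = -144
m(x) = -4 - 7*x (m(x) = (-4 - 6*x) - x = -4 - 7*x)
(m(3) + n)*136 = ((-4 - 7*3) - 144)*136 = ((-4 - 21) - 144)*136 = (-25 - 144)*136 = -169*136 = -22984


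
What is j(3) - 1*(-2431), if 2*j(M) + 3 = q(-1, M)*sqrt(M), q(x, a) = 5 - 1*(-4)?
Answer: 4859/2 + 9*sqrt(3)/2 ≈ 2437.3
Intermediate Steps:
q(x, a) = 9 (q(x, a) = 5 + 4 = 9)
j(M) = -3/2 + 9*sqrt(M)/2 (j(M) = -3/2 + (9*sqrt(M))/2 = -3/2 + 9*sqrt(M)/2)
j(3) - 1*(-2431) = (-3/2 + 9*sqrt(3)/2) - 1*(-2431) = (-3/2 + 9*sqrt(3)/2) + 2431 = 4859/2 + 9*sqrt(3)/2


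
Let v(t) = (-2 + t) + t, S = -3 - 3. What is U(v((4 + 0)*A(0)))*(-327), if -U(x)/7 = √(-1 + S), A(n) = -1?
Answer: 2289*I*√7 ≈ 6056.1*I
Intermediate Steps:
S = -6
v(t) = -2 + 2*t
U(x) = -7*I*√7 (U(x) = -7*√(-1 - 6) = -7*I*√7)
U(v((4 + 0)*A(0)))*(-327) = -7*I*√7*(-327) = 2289*I*√7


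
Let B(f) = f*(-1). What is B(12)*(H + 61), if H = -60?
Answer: -12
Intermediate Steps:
B(f) = -f
B(12)*(H + 61) = (-1*12)*(-60 + 61) = -12*1 = -12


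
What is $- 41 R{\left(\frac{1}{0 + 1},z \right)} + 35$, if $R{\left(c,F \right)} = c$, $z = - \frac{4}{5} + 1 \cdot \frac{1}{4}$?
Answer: $-6$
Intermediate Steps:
$z = - \frac{11}{20}$ ($z = \left(-4\right) \frac{1}{5} + 1 \cdot \frac{1}{4} = - \frac{4}{5} + \frac{1}{4} = - \frac{11}{20} \approx -0.55$)
$- 41 R{\left(\frac{1}{0 + 1},z \right)} + 35 = - \frac{41}{0 + 1} + 35 = - \frac{41}{1} + 35 = \left(-41\right) 1 + 35 = -41 + 35 = -6$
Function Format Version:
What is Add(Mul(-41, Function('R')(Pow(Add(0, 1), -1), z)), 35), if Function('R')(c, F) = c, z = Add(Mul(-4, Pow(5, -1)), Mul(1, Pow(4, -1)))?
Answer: -6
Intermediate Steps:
z = Rational(-11, 20) (z = Add(Mul(-4, Rational(1, 5)), Mul(1, Rational(1, 4))) = Add(Rational(-4, 5), Rational(1, 4)) = Rational(-11, 20) ≈ -0.55000)
Add(Mul(-41, Function('R')(Pow(Add(0, 1), -1), z)), 35) = Add(Mul(-41, Pow(Add(0, 1), -1)), 35) = Add(Mul(-41, Pow(1, -1)), 35) = Add(Mul(-41, 1), 35) = Add(-41, 35) = -6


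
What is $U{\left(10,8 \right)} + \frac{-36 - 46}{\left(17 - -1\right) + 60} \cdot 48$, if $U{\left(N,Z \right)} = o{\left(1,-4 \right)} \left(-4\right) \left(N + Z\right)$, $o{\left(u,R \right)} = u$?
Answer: $- \frac{1592}{13} \approx -122.46$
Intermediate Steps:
$U{\left(N,Z \right)} = - 4 N - 4 Z$ ($U{\left(N,Z \right)} = 1 \left(-4\right) \left(N + Z\right) = - 4 \left(N + Z\right) = - 4 N - 4 Z$)
$U{\left(10,8 \right)} + \frac{-36 - 46}{\left(17 - -1\right) + 60} \cdot 48 = \left(\left(-4\right) 10 - 32\right) + \frac{-36 - 46}{\left(17 - -1\right) + 60} \cdot 48 = \left(-40 - 32\right) + - \frac{82}{\left(17 + 1\right) + 60} \cdot 48 = -72 + - \frac{82}{18 + 60} \cdot 48 = -72 + - \frac{82}{78} \cdot 48 = -72 + \left(-82\right) \frac{1}{78} \cdot 48 = -72 - \frac{656}{13} = - \frac{1592}{13}$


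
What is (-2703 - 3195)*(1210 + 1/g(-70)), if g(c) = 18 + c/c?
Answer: -135600918/19 ≈ -7.1369e+6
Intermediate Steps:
g(c) = 19 (g(c) = 18 + 1 = 19)
(-2703 - 3195)*(1210 + 1/g(-70)) = (-2703 - 3195)*(1210 + 1/19) = -5898*(1210 + 1/19) = -5898*22991/19 = -135600918/19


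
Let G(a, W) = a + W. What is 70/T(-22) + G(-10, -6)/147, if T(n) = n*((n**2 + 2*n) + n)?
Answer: -78713/675906 ≈ -0.11646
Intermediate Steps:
G(a, W) = W + a
T(n) = n*(n**2 + 3*n)
70/T(-22) + G(-10, -6)/147 = 70/(((-22)**2*(3 - 22))) + (-6 - 10)/147 = 70/((484*(-19))) - 16*1/147 = 70/(-9196) - 16/147 = 70*(-1/9196) - 16/147 = -35/4598 - 16/147 = -78713/675906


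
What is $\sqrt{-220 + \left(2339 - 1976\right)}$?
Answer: $\sqrt{143} \approx 11.958$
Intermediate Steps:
$\sqrt{-220 + \left(2339 - 1976\right)} = \sqrt{-220 + 363} = \sqrt{143}$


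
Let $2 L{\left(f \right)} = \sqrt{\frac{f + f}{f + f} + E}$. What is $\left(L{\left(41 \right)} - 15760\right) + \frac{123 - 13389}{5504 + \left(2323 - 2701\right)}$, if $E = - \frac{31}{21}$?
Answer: $- \frac{3672683}{233} + \frac{i \sqrt{210}}{42} \approx -15763.0 + 0.34503 i$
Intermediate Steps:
$E = - \frac{31}{21}$ ($E = \left(-31\right) \frac{1}{21} = - \frac{31}{21} \approx -1.4762$)
$L{\left(f \right)} = \frac{i \sqrt{210}}{42}$ ($L{\left(f \right)} = \frac{\sqrt{\frac{f + f}{f + f} - \frac{31}{21}}}{2} = \frac{\sqrt{\frac{2 f}{2 f} - \frac{31}{21}}}{2} = \frac{\sqrt{2 f \frac{1}{2 f} - \frac{31}{21}}}{2} = \frac{\sqrt{1 - \frac{31}{21}}}{2} = \frac{\sqrt{- \frac{10}{21}}}{2} = \frac{\frac{1}{21} i \sqrt{210}}{2} = \frac{i \sqrt{210}}{42}$)
$\left(L{\left(41 \right)} - 15760\right) + \frac{123 - 13389}{5504 + \left(2323 - 2701\right)} = \left(\frac{i \sqrt{210}}{42} - 15760\right) + \frac{123 - 13389}{5504 + \left(2323 - 2701\right)} = \left(-15760 + \frac{i \sqrt{210}}{42}\right) - \frac{13266}{5504 - 378} = \left(-15760 + \frac{i \sqrt{210}}{42}\right) - \frac{13266}{5126} = \left(-15760 + \frac{i \sqrt{210}}{42}\right) - \frac{603}{233} = - \frac{3672683}{233} + \frac{i \sqrt{210}}{42}$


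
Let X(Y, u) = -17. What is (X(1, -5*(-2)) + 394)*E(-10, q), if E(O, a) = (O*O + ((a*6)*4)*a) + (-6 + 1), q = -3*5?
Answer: 2071615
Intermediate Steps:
q = -15
E(O, a) = -5 + O**2 + 24*a**2 (E(O, a) = (O**2 + ((6*a)*4)*a) - 5 = (O**2 + (24*a)*a) - 5 = (O**2 + 24*a**2) - 5 = -5 + O**2 + 24*a**2)
(X(1, -5*(-2)) + 394)*E(-10, q) = (-17 + 394)*(-5 + (-10)**2 + 24*(-15)**2) = 377*(-5 + 100 + 24*225) = 377*(-5 + 100 + 5400) = 377*5495 = 2071615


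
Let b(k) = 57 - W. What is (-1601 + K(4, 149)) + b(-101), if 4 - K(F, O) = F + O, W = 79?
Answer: -1772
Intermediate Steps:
K(F, O) = 4 - F - O (K(F, O) = 4 - (F + O) = 4 + (-F - O) = 4 - F - O)
b(k) = -22 (b(k) = 57 - 1*79 = 57 - 79 = -22)
(-1601 + K(4, 149)) + b(-101) = (-1601 + (4 - 1*4 - 1*149)) - 22 = (-1601 + (4 - 4 - 149)) - 22 = (-1601 - 149) - 22 = -1750 - 22 = -1772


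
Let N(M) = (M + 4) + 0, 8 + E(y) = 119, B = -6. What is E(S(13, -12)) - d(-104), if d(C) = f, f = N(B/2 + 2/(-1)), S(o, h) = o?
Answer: 112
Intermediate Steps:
E(y) = 111 (E(y) = -8 + 119 = 111)
N(M) = 4 + M (N(M) = (4 + M) + 0 = 4 + M)
f = -1 (f = 4 + (-6/2 + 2/(-1)) = 4 + (-6*1/2 + 2*(-1)) = 4 + (-3 - 2) = 4 - 5 = -1)
d(C) = -1
E(S(13, -12)) - d(-104) = 111 - 1*(-1) = 111 + 1 = 112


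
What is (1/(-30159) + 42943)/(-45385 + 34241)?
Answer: -23127106/6001641 ≈ -3.8535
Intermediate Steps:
(1/(-30159) + 42943)/(-45385 + 34241) = (-1/30159 + 42943)/(-11144) = (1295117936/30159)*(-1/11144) = -23127106/6001641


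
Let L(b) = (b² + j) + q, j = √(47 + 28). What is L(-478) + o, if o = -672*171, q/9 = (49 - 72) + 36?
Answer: 113689 + 5*√3 ≈ 1.1370e+5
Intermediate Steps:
j = 5*√3 (j = √75 = 5*√3 ≈ 8.6602)
q = 117 (q = 9*((49 - 72) + 36) = 9*(-23 + 36) = 9*13 = 117)
L(b) = 117 + b² + 5*√3 (L(b) = (b² + 5*√3) + 117 = 117 + b² + 5*√3)
o = -114912
L(-478) + o = (117 + (-478)² + 5*√3) - 114912 = (117 + 228484 + 5*√3) - 114912 = (228601 + 5*√3) - 114912 = 113689 + 5*√3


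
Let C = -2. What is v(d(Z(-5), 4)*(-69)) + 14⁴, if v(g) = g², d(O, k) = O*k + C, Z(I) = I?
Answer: 2342740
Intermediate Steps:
d(O, k) = -2 + O*k (d(O, k) = O*k - 2 = -2 + O*k)
v(d(Z(-5), 4)*(-69)) + 14⁴ = ((-2 - 5*4)*(-69))² + 14⁴ = ((-2 - 20)*(-69))² + 38416 = (-22*(-69))² + 38416 = 1518² + 38416 = 2304324 + 38416 = 2342740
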